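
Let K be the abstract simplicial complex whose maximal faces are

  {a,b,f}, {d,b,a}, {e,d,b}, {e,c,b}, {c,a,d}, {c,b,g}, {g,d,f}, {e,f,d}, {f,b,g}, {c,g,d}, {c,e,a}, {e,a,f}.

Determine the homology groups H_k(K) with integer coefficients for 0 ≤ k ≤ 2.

H_0 ≅ Z,  H_1 ≅ Z/2Z,  H_2 = 0.

Order the vertices as a < b < c < d < e < f < g. Listing each simplex with vertices in this order, K has dimension 2 with simplices:

  0-simplices (7): a, b, c, d, e, f, g
  1-simplices (18): ab, ac, ad, ae, af, bc, bd, be, bf, bg, cd, ce, cg, de, df, dg, ef, fg
  2-simplices (12): abd, abf, acd, ace, aef, bce, bcg, bde, bfg, cdg, def, dfg

Hence C_0 ≅ Z^7, C_1 ≅ Z^18, C_2 ≅ Z^12.

The boundary map ∂_1: C_1 → C_0 sends each edge [p,q] (with p < q) to q − p. For instance
  ∂ac = c − a.
This gives a 7×18 integer matrix of rank 6; reducing to Smith normal form yields diagonal entries (1,1,1,1,1,1).

∂_2: C_2 → C_1 maps a triangle to the signed sum of its edges. For instance
  ∂def = ef − df + de,
  ∂aef = ef − af + ae.
The resulting 18×12 matrix has rank 12, and its Smith normal form has invariant factors (1,1,1,1,1,1,1,1,1,1,1,2).

From H_k ≅ ker(∂_k) / im(∂_{k+1}) we obtain:

  H_0: rank C_0 − rank ∂_1 = 7 − 6 = 1, and the invariant factors of ∂_1 are all 1, so H_0 = Z.
  H_1: rank ker ∂_1 − rank ∂_2 = (18 − 6) − 12 = 0, and ∂_2 has invariant factor 2 > 1, so H_1 = Z/2Z.
  H_2: rank ker ∂_2 − rank ∂_3 = (12 − 12) − 0 = 0, and there is no ∂_3, so H_2 = 0.

(K is a triangulation of the real projective plane RP^2.)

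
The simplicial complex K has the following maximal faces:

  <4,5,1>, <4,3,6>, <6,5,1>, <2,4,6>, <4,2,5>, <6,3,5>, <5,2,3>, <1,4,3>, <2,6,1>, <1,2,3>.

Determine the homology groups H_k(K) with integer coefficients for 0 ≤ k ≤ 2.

H_0 = Z,  H_1 = Z/2,  H_2 = 0.

We work with the vertex ordering 1 < 2 < 3 < 4 < 5 < 6. The simplices of K, each written with vertices in increasing order, are:

  0-simplices (6): [1], [2], [3], [4], [5], [6]
  1-simplices (15): [1,2], [1,3], [1,4], [1,5], [1,6], [2,3], [2,4], [2,5], [2,6], [3,4], [3,5], [3,6], [4,5], [4,6], [5,6]
  2-simplices (10): [1,2,3], [1,2,6], [1,3,4], [1,4,5], [1,5,6], [2,3,5], [2,4,5], [2,4,6], [3,4,6], [3,5,6]

giving chain groups C_0 ≅ Z^6, C_1 ≅ Z^15, C_2 ≅ Z^10.

Boundary ∂_1: C_1 → C_0 is given by ∂[p,q] = [q] − [p]. For instance
  ∂[4,6] = [6] − [4].
The 6×15 boundary matrix has rank 5 and Smith normal form diag(1,1,1,1,1).

Boundary ∂_2: C_2 → C_1 sends each 2-simplex [p,q,r] to [q,r] − [p,r] + [p,q]. For instance
  ∂[3,5,6] = [5,6] − [3,6] + [3,5],
  ∂[1,4,5] = [4,5] − [1,5] + [1,4].
As a 15×10 matrix over Z this has rank 10, with invariant factors (1,1,1,1,1,1,1,1,1,2).

Reading off H_k = ker ∂_k / im ∂_{k+1}:

  H_0: rank C_0 − rank ∂_1 = 6 − 5 = 1, and the invariant factors of ∂_1 are all 1, so H_0 = Z.
  H_1: rank ker ∂_1 − rank ∂_2 = (15 − 5) − 10 = 0, and ∂_2 has invariant factor 2 > 1, so H_1 = Z/2.
  H_2: rank ker ∂_2 − rank ∂_3 = (10 − 10) − 0 = 0, and there is no ∂_3, so H_2 = 0.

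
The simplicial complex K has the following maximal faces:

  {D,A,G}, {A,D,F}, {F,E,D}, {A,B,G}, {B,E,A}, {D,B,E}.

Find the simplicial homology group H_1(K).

Order the vertices as A < B < D < E < F < G. Listing each simplex with vertices in this order, K has dimension 2 with simplices:

  0-simplices (6): A, B, D, E, F, G
  1-simplices (12): AB, AD, AE, AF, AG, BD, BE, BG, DE, DF, DG, EF
  2-simplices (6): ABE, ABG, ADF, ADG, BDE, DEF

Hence C_0 ≅ Z^6, C_1 ≅ Z^12, C_2 ≅ Z^6.

∂_1: C_1 → C_0 maps an edge to its endpoints' difference, ∂[p,q] = q − p.
This gives a 6×12 integer matrix of rank 5; reducing to Smith normal form yields diagonal entries (1,1,1,1,1).

The boundary map ∂_2: C_2 → C_1 sends each 2-simplex [p,q,r] to [q,r] − [p,r] + [p,q]. For instance
  ∂BDE = DE − BE + BD,
  ∂ADG = DG − AG + AD.
This gives a 12×6 integer matrix of rank 6; reducing to Smith normal form yields diagonal entries (1,1,1,1,1,1).

Reading off H_k = ker ∂_k / im ∂_{k+1}:

  H_1: rank ker ∂_1 − rank ∂_2 = (12 − 5) − 6 = 1, and the invariant factors of ∂_2 are all 1, so H_1 = Z.

H_1 = Z.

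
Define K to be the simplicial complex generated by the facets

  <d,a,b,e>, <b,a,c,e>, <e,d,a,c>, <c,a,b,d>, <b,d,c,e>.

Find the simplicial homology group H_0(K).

H_0 ≅ Z.

Order the vertices as a < b < c < d < e. Listing each simplex with vertices in this order, K has dimension 3 with simplices:

  0-simplices (5): a, b, c, d, e
  1-simplices (10): ab, ac, ad, ae, bc, bd, be, cd, ce, de
  2-simplices (10): abc, abd, abe, acd, ace, ade, bcd, bce, bde, cde
  3-simplices (5): abcd, abce, abde, acde, bcde

giving chain groups C_0 ≅ Z^5, C_1 ≅ Z^10, C_2 ≅ Z^10, C_3 ≅ Z^5.

The boundary map ∂_1: C_1 → C_0 sends each edge [p,q] (with p < q) to q − p. For instance
  ∂ac = c − a.
This gives a 5×10 integer matrix of rank 4; reducing to Smith normal form yields diagonal entries (1,1,1,1).

Boundary ∂_2: C_2 → C_1 acts by ∂[p,q,r] = [q,r] − [p,r] + [p,q]. For instance
  ∂ace = ce − ae + ac,
  ∂bce = ce − be + bc.
This gives a 10×10 integer matrix of rank 6; reducing to Smith normal form yields diagonal entries (1,1,1,1,1,1).

The boundary map ∂_3: C_3 → C_2 sends each 3-simplex σ to the alternating sum Σ_i (−1)^i (σ with its i-th vertex removed). For instance
  ∂acde = cde − ade + ace − acd,
  ∂abde = bde − ade + abe − abd.
As a 10×5 matrix over Z this has rank 4, with invariant factors (1,1,1,1).

Now H_k = ker ∂_k / im ∂_{k+1}, so:

  H_0: rank C_0 − rank ∂_1 = 5 − 4 = 1, and the invariant factors of ∂_1 are all 1, so H_0 ≅ Z.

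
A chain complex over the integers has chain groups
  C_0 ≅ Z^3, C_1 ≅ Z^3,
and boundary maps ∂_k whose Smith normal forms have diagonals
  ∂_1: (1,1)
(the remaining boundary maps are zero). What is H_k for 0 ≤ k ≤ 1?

H_0: b_0 = 3 − 0 − 2 = 1; torsion from ∂_1 factors > 1: none. So H_0 = Z.
H_1: b_1 = 3 − 2 − 0 = 1; torsion from ∂_2 factors > 1: none. So H_1 = Z.

H_0 = Z,  H_1 = Z.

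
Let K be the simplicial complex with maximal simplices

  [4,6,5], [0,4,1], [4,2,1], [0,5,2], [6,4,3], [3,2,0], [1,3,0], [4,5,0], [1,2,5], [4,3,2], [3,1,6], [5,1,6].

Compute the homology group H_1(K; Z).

H_1 = Z/2.

Fix the vertex order 0 < 1 < 2 < 3 < 4 < 5 < 6 and write every simplex with vertices in increasing order. Then dim K = 2 and the simplices of K are:

  0-simplices (7): [0], [1], [2], [3], [4], [5], [6]
  1-simplices (18): [0,1], [0,2], [0,3], [0,4], [0,5], [1,2], [1,3], [1,4], [1,5], [1,6], [2,3], [2,4], [2,5], [3,4], [3,6], [4,5], [4,6], [5,6]
  2-simplices (12): [0,1,3], [0,1,4], [0,2,3], [0,2,5], [0,4,5], [1,2,4], [1,2,5], [1,3,6], [1,5,6], [2,3,4], [3,4,6], [4,5,6]

Hence C_0 ≅ Z^7, C_1 ≅ Z^18, C_2 ≅ Z^12.

The boundary map ∂_1: C_1 → C_0 maps an edge to its endpoints' difference, ∂[p,q] = q − p. For instance
  ∂[0,2] = [2] − [0].
The 7×18 boundary matrix has rank 6 and Smith normal form diag(1,1,1,1,1,1).

∂_2: C_2 → C_1 sends each 2-simplex [p,q,r] to [q,r] − [p,r] + [p,q]. For instance
  ∂[1,2,5] = [2,5] − [1,5] + [1,2],
  ∂[1,2,4] = [2,4] − [1,4] + [1,2].
The resulting 18×12 matrix has rank 12, and its Smith normal form has invariant factors (1,1,1,1,1,1,1,1,1,1,1,2).

Reading off H_k = ker ∂_k / im ∂_{k+1}:

  H_1: rank ker ∂_1 − rank ∂_2 = (18 − 6) − 12 = 0, and ∂_2 has invariant factor 2 > 1, so H_1 = Z/2.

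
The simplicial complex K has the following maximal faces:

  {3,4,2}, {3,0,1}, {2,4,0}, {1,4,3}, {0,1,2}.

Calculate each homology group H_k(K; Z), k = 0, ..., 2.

H_0 = Z,  H_1 = Z,  H_2 = 0.

Order the vertices as 0 < 1 < 2 < 3 < 4. Listing each simplex with vertices in this order, K has dimension 2 with simplices:

  0-simplices (5): [0], [1], [2], [3], [4]
  1-simplices (10): [0,1], [0,2], [0,3], [0,4], [1,2], [1,3], [1,4], [2,3], [2,4], [3,4]
  2-simplices (5): [0,1,2], [0,1,3], [0,2,4], [1,3,4], [2,3,4]

Hence C_0 ≅ Z^5, C_1 ≅ Z^10, C_2 ≅ Z^5.

∂_1: C_1 → C_0 is given by ∂[p,q] = [q] − [p]. For instance
  ∂[0,1] = [1] − [0].
As a 5×10 matrix over Z this has rank 4, with invariant factors (1,1,1,1).

Boundary ∂_2: C_2 → C_1 maps a triangle to the signed sum of its edges. For instance
  ∂[1,3,4] = [3,4] − [1,4] + [1,3],
  ∂[2,3,4] = [3,4] − [2,4] + [2,3].
As a 10×5 matrix over Z this has rank 5, with invariant factors (1,1,1,1,1).

From H_k ≅ ker(∂_k) / im(∂_{k+1}) we obtain:

  H_0: rank C_0 − rank ∂_1 = 5 − 4 = 1, and the invariant factors of ∂_1 are all 1, so H_0 ≅ Z.
  H_1: rank ker ∂_1 − rank ∂_2 = (10 − 4) − 5 = 1, and the invariant factors of ∂_2 are all 1, so H_1 ≅ Z.
  H_2: rank ker ∂_2 − rank ∂_3 = (5 − 5) − 0 = 0, and there is no ∂_3, so H_2 ≅ 0.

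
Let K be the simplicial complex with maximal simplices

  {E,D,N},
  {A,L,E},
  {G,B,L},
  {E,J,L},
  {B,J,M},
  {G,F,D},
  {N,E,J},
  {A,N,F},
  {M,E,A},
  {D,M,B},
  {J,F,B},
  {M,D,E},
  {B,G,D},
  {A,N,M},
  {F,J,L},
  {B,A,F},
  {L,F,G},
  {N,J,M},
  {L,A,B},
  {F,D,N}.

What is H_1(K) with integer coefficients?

Order the vertices as A < B < D < E < F < G < J < L < M < N. Listing each simplex with vertices in this order, K has dimension 2 with simplices:

  0-simplices (10): A, B, D, E, F, G, J, L, M, N
  1-simplices (30): AB, AE, AF, AL, AM, AN, BD, BF, BG, BJ, BL, BM, DE, DF, DG, DM, DN, EJ, EL, EM, EN, FG, FJ, FL, FN, GL, JL, JM, JN, MN
  2-simplices (20): ABF, ABL, AEL, AEM, AFN, AMN, BDG, BDM, BFJ, BGL, BJM, DEM, DEN, DFG, DFN, EJL, EJN, FGL, FJL, JMN

Hence C_0 ≅ Z^10, C_1 ≅ Z^30, C_2 ≅ Z^20.

Boundary ∂_1: C_1 → C_0 sends each edge [p,q] (with p < q) to q − p. For instance
  ∂FJ = J − F.
This gives a 10×30 integer matrix of rank 9; reducing to Smith normal form yields diagonal entries (1,1,1,1,1,1,1,1,1).

Boundary ∂_2: C_2 → C_1 maps a triangle to the signed sum of its edges. For instance
  ∂BDG = DG − BG + BD,
  ∂AEM = EM − AM + AE.
The resulting 30×20 matrix has rank 20, and its Smith normal form has invariant factors (1,1,1,1,1,1,1,1,1,1,1,1,1,1,1,1,1,1,1,2).

Computing H_k = (kernel of ∂_k) / (image of ∂_{k+1}):

  H_1: rank ker ∂_1 − rank ∂_2 = (30 − 9) − 20 = 1, and ∂_2 has invariant factor 2 > 1, so H_1 ≅ Z ⊕ Z_2.

H_1 ≅ Z ⊕ Z_2.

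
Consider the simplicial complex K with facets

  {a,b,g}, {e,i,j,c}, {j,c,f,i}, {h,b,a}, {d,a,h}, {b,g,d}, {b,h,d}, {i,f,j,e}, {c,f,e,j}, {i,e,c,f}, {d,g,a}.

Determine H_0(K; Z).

Fix the vertex order a < b < c < d < e < f < g < h < i < j and write every simplex with vertices in increasing order. Then dim K = 3 and the simplices of K are:

  0-simplices (10): a, b, c, d, e, f, g, h, i, j
  1-simplices (19): ab, ad, ag, ah, bd, bg, bh, ce, cf, ci, cj, dg, dh, ef, ei, ej, fi, fj, ij
  2-simplices (16): abg, abh, adg, adh, bdg, bdh, cef, cei, cej, cfi, cfj, cij, efi, efj, eij, fij
  3-simplices (5): cefi, cefj, ceij, cfij, efij

Hence C_0 ≅ Z^10, C_1 ≅ Z^19, C_2 ≅ Z^16, C_3 ≅ Z^5.

∂_1: C_1 → C_0 maps an edge to its endpoints' difference, ∂[p,q] = q − p. For instance
  ∂cj = j − c.
The resulting 10×19 matrix has rank 8, and its Smith normal form has invariant factors (1,1,1,1,1,1,1,1).

Boundary ∂_2: C_2 → C_1 acts by ∂[p,q,r] = [q,r] − [p,r] + [p,q]. For instance
  ∂adg = dg − ag + ad,
  ∂abh = bh − ah + ab.
The resulting 19×16 matrix has rank 11, and its Smith normal form has invariant factors (1,1,1,1,1,1,1,1,1,1,1).

∂_3: C_3 → C_2 sends each 3-simplex σ to the alternating sum Σ_i (−1)^i (σ with its i-th vertex removed). For instance
  ∂cefi = efi − cfi + cei − cef,
  ∂efij = fij − eij + efj − efi.
As a 16×5 matrix over Z this has rank 4, with invariant factors (1,1,1,1).

From H_k ≅ ker(∂_k) / im(∂_{k+1}) we obtain:

  H_0: rank C_0 − rank ∂_1 = 10 − 8 = 2, and the invariant factors of ∂_1 are all 1, so H_0 = Z^2.

H_0 ≅ Z^2.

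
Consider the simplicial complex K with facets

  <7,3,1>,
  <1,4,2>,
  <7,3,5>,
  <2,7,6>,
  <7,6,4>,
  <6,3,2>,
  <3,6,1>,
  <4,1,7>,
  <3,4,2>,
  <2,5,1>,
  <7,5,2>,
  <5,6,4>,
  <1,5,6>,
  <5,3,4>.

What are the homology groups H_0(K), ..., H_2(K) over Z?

We work with the vertex ordering 1 < 2 < 3 < 4 < 5 < 6 < 7. The simplices of K, each written with vertices in increasing order, are:

  0-simplices (7): [1], [2], [3], [4], [5], [6], [7]
  1-simplices (21): [1,2], [1,3], [1,4], [1,5], [1,6], [1,7], [2,3], [2,4], [2,5], [2,6], [2,7], [3,4], [3,5], [3,6], [3,7], [4,5], [4,6], [4,7], [5,6], [5,7], [6,7]
  2-simplices (14): [1,2,4], [1,2,5], [1,3,6], [1,3,7], [1,4,7], [1,5,6], [2,3,4], [2,3,6], [2,5,7], [2,6,7], [3,4,5], [3,5,7], [4,5,6], [4,6,7]

Hence C_0 ≅ Z^7, C_1 ≅ Z^21, C_2 ≅ Z^14.

The boundary map ∂_1: C_1 → C_0 sends each edge [p,q] (with p < q) to q − p. For instance
  ∂[1,4] = [4] − [1].
This gives a 7×21 integer matrix of rank 6; reducing to Smith normal form yields diagonal entries (1,1,1,1,1,1).

The boundary map ∂_2: C_2 → C_1 acts by ∂[p,q,r] = [q,r] − [p,r] + [p,q]. For instance
  ∂[1,3,6] = [3,6] − [1,6] + [1,3],
  ∂[2,6,7] = [6,7] − [2,7] + [2,6].
The 21×14 boundary matrix has rank 13 and Smith normal form diag(1,1,1,1,1,1,1,1,1,1,1,1,1).

Reading off H_k = ker ∂_k / im ∂_{k+1}:

  H_0: rank C_0 − rank ∂_1 = 7 − 6 = 1, and the invariant factors of ∂_1 are all 1, so H_0 = Z.
  H_1: rank ker ∂_1 − rank ∂_2 = (21 − 6) − 13 = 2, and the invariant factors of ∂_2 are all 1, so H_1 = Z^2.
  H_2: rank ker ∂_2 − rank ∂_3 = (14 − 13) − 0 = 1, and there is no ∂_3, so H_2 = Z.

H_0 = Z,  H_1 = Z^2,  H_2 = Z.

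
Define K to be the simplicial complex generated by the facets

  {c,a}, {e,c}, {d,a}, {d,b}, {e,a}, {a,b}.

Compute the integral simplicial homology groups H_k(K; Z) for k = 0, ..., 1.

Order the vertices as a < b < c < d < e. Listing each simplex with vertices in this order, K has dimension 1 with simplices:

  0-simplices (5): a, b, c, d, e
  1-simplices (6): ab, ac, ad, ae, bd, ce

giving chain groups C_0 ≅ Z^5, C_1 ≅ Z^6.

Boundary ∂_1: C_1 → C_0 sends each edge [p,q] (with p < q) to q − p.
This gives a 5×6 integer matrix of rank 4; reducing to Smith normal form yields diagonal entries (1,1,1,1).

Reading off H_k = ker ∂_k / im ∂_{k+1}:

  H_0: rank C_0 − rank ∂_1 = 5 − 4 = 1, and the invariant factors of ∂_1 are all 1, so H_0 ≅ Z.
  H_1: rank ker ∂_1 − rank ∂_2 = (6 − 4) − 0 = 2, and there is no ∂_2, so H_1 ≅ Z^2.

H_0 = Z,  H_1 = Z^2.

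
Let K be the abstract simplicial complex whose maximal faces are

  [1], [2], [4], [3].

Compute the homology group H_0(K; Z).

Take the total order 1 < 2 < 3 < 4 on the vertex set. Then K (dimension 0) consists of the simplices:

  0-simplices (4): [1], [2], [3], [4]

giving chain groups C_0 ≅ Z^4.

Now H_k = ker ∂_k / im ∂_{k+1}, so:

  H_0: rank C_0 − rank ∂_1 = 4 − 0 = 4, and there is no ∂_1, so H_0 ≅ Z^4.

(K is a triangulation of a set of 4 points.)

H_0 = Z^4.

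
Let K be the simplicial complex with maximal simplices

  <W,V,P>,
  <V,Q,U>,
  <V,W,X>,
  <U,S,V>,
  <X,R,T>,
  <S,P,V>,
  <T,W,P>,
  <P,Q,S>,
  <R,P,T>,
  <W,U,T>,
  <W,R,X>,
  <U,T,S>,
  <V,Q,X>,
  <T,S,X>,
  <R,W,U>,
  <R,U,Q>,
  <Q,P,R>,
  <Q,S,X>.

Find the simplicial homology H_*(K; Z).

Fix the vertex order P < Q < R < S < T < U < V < W < X and write every simplex with vertices in increasing order. Then dim K = 2 and the simplices of K are:

  0-simplices (9): P, Q, R, S, T, U, V, W, X
  1-simplices (27): PQ, PR, PS, PT, PV, PW, QR, QS, QU, QV, QX, RT, RU, RW, RX, ST, SU, SV, SX, TU, TW, TX, UV, UW, VW, VX, WX
  2-simplices (18): PQR, PQS, PRT, PSV, PTW, PVW, QRU, QSX, QUV, QVX, RTX, RUW, RWX, STU, STX, SUV, TUW, VWX

Hence C_0 ≅ Z^9, C_1 ≅ Z^27, C_2 ≅ Z^18.

Boundary ∂_1: C_1 → C_0 maps an edge to its endpoints' difference, ∂[p,q] = q − p.
This gives a 9×27 integer matrix of rank 8; reducing to Smith normal form yields diagonal entries (1,1,1,1,1,1,1,1).

Boundary ∂_2: C_2 → C_1 maps a triangle to the signed sum of its edges. For instance
  ∂RWX = WX − RX + RW,
  ∂PQR = QR − PR + PQ.
This gives a 27×18 integer matrix of rank 18; reducing to Smith normal form yields diagonal entries (1,1,1,1,1,1,1,1,1,1,1,1,1,1,1,1,1,2).

Computing H_k = (kernel of ∂_k) / (image of ∂_{k+1}):

  H_0: rank C_0 − rank ∂_1 = 9 − 8 = 1, and the invariant factors of ∂_1 are all 1, so H_0 = Z.
  H_1: rank ker ∂_1 − rank ∂_2 = (27 − 8) − 18 = 1, and ∂_2 has invariant factor 2 > 1, so H_1 = Z ⊕ Z/2.
  H_2: rank ker ∂_2 − rank ∂_3 = (18 − 18) − 0 = 0, and there is no ∂_3, so H_2 = 0.

H_0 = Z,  H_1 = Z ⊕ Z/2,  H_2 = 0.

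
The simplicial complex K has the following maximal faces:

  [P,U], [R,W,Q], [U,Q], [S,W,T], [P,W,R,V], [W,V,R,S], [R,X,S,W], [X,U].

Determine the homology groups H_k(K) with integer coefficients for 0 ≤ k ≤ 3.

Order the vertices as P < Q < R < S < T < U < V < W < X. Listing each simplex with vertices in this order, K has dimension 3 with simplices:

  0-simplices (9): P, Q, R, S, T, U, V, W, X
  1-simplices (19): PR, PU, PV, PW, QR, QU, QW, RS, RV, RW, RX, ST, SV, SW, SX, TW, UX, VW, WX
  2-simplices (12): PRV, PRW, PVW, QRW, RSV, RSW, RSX, RVW, RWX, STW, SVW, SWX
  3-simplices (3): PRVW, RSVW, RSWX

so the chain groups are C_0 ≅ Z^9, C_1 ≅ Z^19, C_2 ≅ Z^12, C_3 ≅ Z^3.

Boundary ∂_1: C_1 → C_0 is given by ∂[p,q] = [q] − [p]. For instance
  ∂UX = X − U.
As a 9×19 matrix over Z this has rank 8, with invariant factors (1,1,1,1,1,1,1,1).

∂_2: C_2 → C_1 sends each 2-simplex [p,q,r] to [q,r] − [p,r] + [p,q]. For instance
  ∂RSX = SX − RX + RS,
  ∂RWX = WX − RX + RW.
As a 19×12 matrix over Z this has rank 9, with invariant factors (1,1,1,1,1,1,1,1,1).

Boundary ∂_3: C_3 → C_2 sends each 3-simplex σ to the alternating sum Σ_i (−1)^i (σ with its i-th vertex removed). For instance
  ∂RSVW = SVW − RVW + RSW − RSV,
  ∂PRVW = RVW − PVW + PRW − PRV.
As a 12×3 matrix over Z this has rank 3, with invariant factors (1,1,1).

Reading off H_k = ker ∂_k / im ∂_{k+1}:

  H_0: rank C_0 − rank ∂_1 = 9 − 8 = 1, and the invariant factors of ∂_1 are all 1, so H_0 = Z.
  H_1: rank ker ∂_1 − rank ∂_2 = (19 − 8) − 9 = 2, and the invariant factors of ∂_2 are all 1, so H_1 = Z^2.
  H_2: rank ker ∂_2 − rank ∂_3 = (12 − 9) − 3 = 0, and the invariant factors of ∂_3 are all 1, so H_2 = 0.
  H_3: rank ker ∂_3 − rank ∂_4 = (3 − 3) − 0 = 0, and there is no ∂_4, so H_3 = 0.

H_0 = Z,  H_1 = Z^2,  H_2 = 0,  H_3 = 0.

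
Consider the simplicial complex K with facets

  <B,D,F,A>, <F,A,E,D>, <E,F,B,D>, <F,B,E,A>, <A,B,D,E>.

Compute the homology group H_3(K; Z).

Order the vertices as A < B < D < E < F. Listing each simplex with vertices in this order, K has dimension 3 with simplices:

  0-simplices (5): A, B, D, E, F
  1-simplices (10): AB, AD, AE, AF, BD, BE, BF, DE, DF, EF
  2-simplices (10): ABD, ABE, ABF, ADE, ADF, AEF, BDE, BDF, BEF, DEF
  3-simplices (5): ABDE, ABDF, ABEF, ADEF, BDEF

Hence C_0 ≅ Z^5, C_1 ≅ Z^10, C_2 ≅ Z^10, C_3 ≅ Z^5.

∂_1: C_1 → C_0 sends each edge [p,q] (with p < q) to q − p.
The resulting 5×10 matrix has rank 4, and its Smith normal form has invariant factors (1,1,1,1).

The boundary map ∂_2: C_2 → C_1 acts by ∂[p,q,r] = [q,r] − [p,r] + [p,q]. For instance
  ∂AEF = EF − AF + AE,
  ∂ADE = DE − AE + AD.
The resulting 10×10 matrix has rank 6, and its Smith normal form has invariant factors (1,1,1,1,1,1).

Boundary ∂_3: C_3 → C_2 sends each 3-simplex σ to the alternating sum Σ_i (−1)^i (σ with its i-th vertex removed). For instance
  ∂ABEF = BEF − AEF + ABF − ABE,
  ∂BDEF = DEF − BEF + BDF − BDE.
The resulting 10×5 matrix has rank 4, and its Smith normal form has invariant factors (1,1,1,1).

Reading off H_k = ker ∂_k / im ∂_{k+1}:

  H_3: rank ker ∂_3 − rank ∂_4 = (5 − 4) − 0 = 1, and there is no ∂_4, so H_3 = Z.

H_3 ≅ Z.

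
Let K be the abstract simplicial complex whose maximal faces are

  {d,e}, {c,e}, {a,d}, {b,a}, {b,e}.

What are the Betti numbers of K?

K has 5 vertices, 5 edges.
rank ∂_0 = 0, rank ∂_1 = 4 ⇒ b_0 = 5 − 0 − 4 = 1; all invariant factors of ∂_1 are 1 so no torsion. So H_0 ≅ Z.
rank ∂_1 = 4, rank ∂_2 = 0 ⇒ b_1 = 5 − 4 − 0 = 1. So H_1 ≅ Z.

b_0 = 1, b_1 = 1.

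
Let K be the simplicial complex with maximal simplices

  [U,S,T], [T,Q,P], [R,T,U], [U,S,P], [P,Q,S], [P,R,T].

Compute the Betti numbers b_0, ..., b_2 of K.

b_0 = 1, b_1 = 1, b_2 = 0.

Take the total order P < Q < R < S < T < U on the vertex set. Then K (dimension 2) consists of the simplices:

  0-simplices (6): P, Q, R, S, T, U
  1-simplices (12): PQ, PR, PS, PT, PU, QS, QT, RT, RU, ST, SU, TU
  2-simplices (6): PQS, PQT, PRT, PSU, RTU, STU

Hence C_0 ≅ Z^6, C_1 ≅ Z^12, C_2 ≅ Z^6.

Boundary ∂_1: C_1 → C_0 sends each edge [p,q] (with p < q) to q − p. For instance
  ∂ST = T − S.
This gives a 6×12 integer matrix of rank 5; reducing to Smith normal form yields diagonal entries (1,1,1,1,1).

∂_2: C_2 → C_1 maps a triangle to the signed sum of its edges. For instance
  ∂PQS = QS − PS + PQ,
  ∂STU = TU − SU + ST.
The 12×6 boundary matrix has rank 6 and Smith normal form diag(1,1,1,1,1,1).

Reading off H_k = ker ∂_k / im ∂_{k+1}:

  H_0: rank C_0 − rank ∂_1 = 6 − 5 = 1, and the invariant factors of ∂_1 are all 1, so H_0 ≅ Z.
  H_1: rank ker ∂_1 − rank ∂_2 = (12 − 5) − 6 = 1, and the invariant factors of ∂_2 are all 1, so H_1 ≅ Z.
  H_2: rank ker ∂_2 − rank ∂_3 = (6 − 6) − 0 = 0, and there is no ∂_3, so H_2 ≅ 0.

As a check, the Euler characteristic is 6 − 12 + 6 = 0, which agrees with 1 − 1 + 0 = 0.

Hence the Betti numbers are b_0 = 1, b_1 = 1, b_2 = 0.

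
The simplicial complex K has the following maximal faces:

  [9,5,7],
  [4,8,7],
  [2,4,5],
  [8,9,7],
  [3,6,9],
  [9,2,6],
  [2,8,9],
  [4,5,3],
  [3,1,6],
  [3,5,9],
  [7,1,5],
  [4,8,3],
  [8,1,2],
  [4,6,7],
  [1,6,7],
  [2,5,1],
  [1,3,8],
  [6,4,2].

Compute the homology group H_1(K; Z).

Order the vertices as 1 < 2 < 3 < 4 < 5 < 6 < 7 < 8 < 9. Listing each simplex with vertices in this order, K has dimension 2 with simplices:

  0-simplices (9): [1], [2], [3], [4], [5], [6], [7], [8], [9]
  1-simplices (27): (27 of them)
  2-simplices (18): [1,2,5], [1,2,8], [1,3,6], [1,3,8], [1,5,7], [1,6,7], [2,4,5], [2,4,6], [2,6,9], [2,8,9], [3,4,5], [3,4,8], [3,5,9], [3,6,9], [4,6,7], [4,7,8], [5,7,9], [7,8,9]

so the chain groups are C_0 ≅ Z^9, C_1 ≅ Z^27, C_2 ≅ Z^18.

The boundary map ∂_1: C_1 → C_0 maps an edge to its endpoints' difference, ∂[p,q] = q − p.
The resulting 9×27 matrix has rank 8, and its Smith normal form has invariant factors (1,1,1,1,1,1,1,1).

The boundary map ∂_2: C_2 → C_1 maps a triangle to the signed sum of its edges. For instance
  ∂[1,5,7] = [5,7] − [1,7] + [1,5],
  ∂[5,7,9] = [7,9] − [5,9] + [5,7].
The resulting 27×18 matrix has rank 17, and its Smith normal form has invariant factors (1,1,1,1,1,1,1,1,1,1,1,1,1,1,1,1,1).

Now H_k = ker ∂_k / im ∂_{k+1}, so:

  H_1: rank ker ∂_1 − rank ∂_2 = (27 − 8) − 17 = 2, and the invariant factors of ∂_2 are all 1, so H_1 = Z^2.

(K is a triangulation of the torus T^2.)

H_1 ≅ Z^2.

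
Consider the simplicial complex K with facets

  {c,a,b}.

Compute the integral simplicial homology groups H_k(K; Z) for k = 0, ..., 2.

K has 3 vertices, 3 edges, 1 triangle.
rank ∂_0 = 0, rank ∂_1 = 2 ⇒ b_0 = 3 − 0 − 2 = 1; all invariant factors of ∂_1 are 1 so no torsion. So H_0 = Z.
rank ∂_1 = 2, rank ∂_2 = 1 ⇒ b_1 = 3 − 2 − 1 = 0; all invariant factors of ∂_2 are 1 so no torsion. So H_1 = 0.
rank ∂_2 = 1, rank ∂_3 = 0 ⇒ b_2 = 1 − 1 − 0 = 0. So H_2 = 0.

H_0 = Z,  H_1 = 0,  H_2 = 0.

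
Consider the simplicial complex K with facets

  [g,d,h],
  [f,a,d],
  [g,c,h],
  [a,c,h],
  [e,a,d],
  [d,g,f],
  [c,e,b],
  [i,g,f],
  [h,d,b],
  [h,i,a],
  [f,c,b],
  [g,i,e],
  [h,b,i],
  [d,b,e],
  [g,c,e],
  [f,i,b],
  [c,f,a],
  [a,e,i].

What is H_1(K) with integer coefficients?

H_1 = Z^2.

Order the vertices as a < b < c < d < e < f < g < h < i. Listing each simplex with vertices in this order, K has dimension 2 with simplices:

  0-simplices (9): a, b, c, d, e, f, g, h, i
  1-simplices (27): ac, ad, ae, af, ah, ai, bc, bd, be, bf, bh, bi, ce, cf, cg, ch, de, df, dg, dh, eg, ei, fg, fi, gh, gi, hi
  2-simplices (18): acf, ach, ade, adf, aei, ahi, bce, bcf, bde, bdh, bfi, bhi, ceg, cgh, dfg, dgh, egi, fgi

Hence C_0 ≅ Z^9, C_1 ≅ Z^27, C_2 ≅ Z^18.

Boundary ∂_1: C_1 → C_0 sends each edge [p,q] (with p < q) to q − p. For instance
  ∂eg = g − e.
As a 9×27 matrix over Z this has rank 8, with invariant factors (1,1,1,1,1,1,1,1).

∂_2: C_2 → C_1 sends each 2-simplex [p,q,r] to [q,r] − [p,r] + [p,q]. For instance
  ∂ade = de − ae + ad,
  ∂cgh = gh − ch + cg.
As a 27×18 matrix over Z this has rank 17, with invariant factors (1,1,1,1,1,1,1,1,1,1,1,1,1,1,1,1,1).

Reading off H_k = ker ∂_k / im ∂_{k+1}:

  H_1: rank ker ∂_1 − rank ∂_2 = (27 − 8) − 17 = 2, and the invariant factors of ∂_2 are all 1, so H_1 ≅ Z^2.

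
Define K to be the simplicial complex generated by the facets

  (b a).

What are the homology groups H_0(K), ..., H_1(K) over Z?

Fix the vertex order a < b and write every simplex with vertices in increasing order. Then dim K = 1 and the simplices of K are:

  0-simplices (2): a, b
  1-simplices (1): ab

giving chain groups C_0 ≅ Z^2, C_1 ≅ Z^1.

The boundary map ∂_1: C_1 → C_0 maps an edge to its endpoints' difference, ∂[p,q] = q − p. For instance
  ∂ab = b − a.
As a 2×1 matrix over Z this has rank 1, with invariant factors (1).

Now H_k = ker ∂_k / im ∂_{k+1}, so:

  H_0: rank C_0 − rank ∂_1 = 2 − 1 = 1, and the invariant factors of ∂_1 are all 1, so H_0 = Z.
  H_1: rank ker ∂_1 − rank ∂_2 = (1 − 1) − 0 = 0, and there is no ∂_2, so H_1 = 0.

(K is a triangulation of the 1-simplex.)

H_0 ≅ Z,  H_1 = 0.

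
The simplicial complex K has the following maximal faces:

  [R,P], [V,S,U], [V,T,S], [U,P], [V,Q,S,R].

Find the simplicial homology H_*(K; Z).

Take the total order P < Q < R < S < T < U < V on the vertex set. Then K (dimension 3) consists of the simplices:

  0-simplices (7): P, Q, R, S, T, U, V
  1-simplices (12): PR, PU, QR, QS, QV, RS, RV, ST, SU, SV, TV, UV
  2-simplices (6): QRS, QRV, QSV, RSV, STV, SUV
  3-simplices (1): QRSV

giving chain groups C_0 ≅ Z^7, C_1 ≅ Z^12, C_2 ≅ Z^6, C_3 ≅ Z^1.

Boundary ∂_1: C_1 → C_0 is given by ∂[p,q] = [q] − [p].
This gives a 7×12 integer matrix of rank 6; reducing to Smith normal form yields diagonal entries (1,1,1,1,1,1).

∂_2: C_2 → C_1 sends each 2-simplex [p,q,r] to [q,r] − [p,r] + [p,q]. For instance
  ∂QRS = RS − QS + QR,
  ∂QSV = SV − QV + QS.
As a 12×6 matrix over Z this has rank 5, with invariant factors (1,1,1,1,1).

∂_3: C_3 → C_2 sends each 3-simplex σ to the alternating sum Σ_i (−1)^i (σ with its i-th vertex removed). For instance
  ∂QRSV = RSV − QSV + QRV − QRS.
As a 6×1 matrix over Z this has rank 1, with invariant factors (1).

Reading off H_k = ker ∂_k / im ∂_{k+1}:

  H_0: rank C_0 − rank ∂_1 = 7 − 6 = 1, and the invariant factors of ∂_1 are all 1, so H_0 = Z.
  H_1: rank ker ∂_1 − rank ∂_2 = (12 − 6) − 5 = 1, and the invariant factors of ∂_2 are all 1, so H_1 = Z.
  H_2: rank ker ∂_2 − rank ∂_3 = (6 − 5) − 1 = 0, and the invariant factors of ∂_3 are all 1, so H_2 = 0.
  H_3: rank ker ∂_3 − rank ∂_4 = (1 − 1) − 0 = 0, and there is no ∂_4, so H_3 = 0.

As a check, the Euler characteristic is 7 − 12 + 6 − 1 = 0, which agrees with 1 − 1 + 0 − 0 = 0.

H_0 = Z,  H_1 = Z,  H_2 = 0,  H_3 = 0.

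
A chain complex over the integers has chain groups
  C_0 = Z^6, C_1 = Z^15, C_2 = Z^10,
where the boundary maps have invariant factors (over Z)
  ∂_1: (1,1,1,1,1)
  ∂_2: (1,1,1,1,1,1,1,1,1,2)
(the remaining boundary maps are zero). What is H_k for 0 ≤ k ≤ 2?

H_0: b_0 = 6 − 0 − 5 = 1; torsion from ∂_1 factors > 1: none. So H_0 = Z.
H_1: b_1 = 15 − 5 − 10 = 0; torsion from ∂_2 factors > 1: [2]. So H_1 = Z_2.
H_2: b_2 = 10 − 10 − 0 = 0; torsion from ∂_3 factors > 1: none. So H_2 = 0.

H_0 = Z,  H_1 = Z_2,  H_2 = 0.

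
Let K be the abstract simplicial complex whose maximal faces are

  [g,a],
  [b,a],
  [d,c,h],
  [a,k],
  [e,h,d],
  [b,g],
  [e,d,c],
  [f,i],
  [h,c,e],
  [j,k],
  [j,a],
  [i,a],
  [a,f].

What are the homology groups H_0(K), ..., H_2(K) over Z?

K has 11 vertices, 15 edges, 4 triangles.
rank ∂_0 = 0, rank ∂_1 = 9 ⇒ b_0 = 11 − 0 − 9 = 2; all invariant factors of ∂_1 are 1 so no torsion. So H_0 = Z^2.
rank ∂_1 = 9, rank ∂_2 = 3 ⇒ b_1 = 15 − 9 − 3 = 3; all invariant factors of ∂_2 are 1 so no torsion. So H_1 = Z^3.
rank ∂_2 = 3, rank ∂_3 = 0 ⇒ b_2 = 4 − 3 − 0 = 1. So H_2 = Z.

H_0 ≅ Z^2,  H_1 ≅ Z^3,  H_2 ≅ Z.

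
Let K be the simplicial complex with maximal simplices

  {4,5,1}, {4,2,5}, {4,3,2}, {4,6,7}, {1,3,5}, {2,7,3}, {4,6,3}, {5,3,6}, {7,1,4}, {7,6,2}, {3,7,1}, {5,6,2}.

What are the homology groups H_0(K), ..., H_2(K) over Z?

Order the vertices as 1 < 2 < 3 < 4 < 5 < 6 < 7. Listing each simplex with vertices in this order, K has dimension 2 with simplices:

  0-simplices (7): [1], [2], [3], [4], [5], [6], [7]
  1-simplices (18): [1,3], [1,4], [1,5], [1,7], [2,3], [2,4], [2,5], [2,6], [2,7], [3,4], [3,5], [3,6], [3,7], [4,5], [4,6], [4,7], [5,6], [6,7]
  2-simplices (12): [1,3,5], [1,3,7], [1,4,5], [1,4,7], [2,3,4], [2,3,7], [2,4,5], [2,5,6], [2,6,7], [3,4,6], [3,5,6], [4,6,7]

giving chain groups C_0 ≅ Z^7, C_1 ≅ Z^18, C_2 ≅ Z^12.

The boundary map ∂_1: C_1 → C_0 maps an edge to its endpoints' difference, ∂[p,q] = q − p. For instance
  ∂[4,7] = [7] − [4].
The 7×18 boundary matrix has rank 6 and Smith normal form diag(1,1,1,1,1,1).

The boundary map ∂_2: C_2 → C_1 acts by ∂[p,q,r] = [q,r] − [p,r] + [p,q]. For instance
  ∂[1,3,5] = [3,5] − [1,5] + [1,3],
  ∂[1,4,7] = [4,7] − [1,7] + [1,4].
The 18×12 boundary matrix has rank 12 and Smith normal form diag(1,1,1,1,1,1,1,1,1,1,1,2).

From H_k ≅ ker(∂_k) / im(∂_{k+1}) we obtain:

  H_0: rank C_0 − rank ∂_1 = 7 − 6 = 1, and the invariant factors of ∂_1 are all 1, so H_0 = Z.
  H_1: rank ker ∂_1 − rank ∂_2 = (18 − 6) − 12 = 0, and ∂_2 has invariant factor 2 > 1, so H_1 = Z/2Z.
  H_2: rank ker ∂_2 − rank ∂_3 = (12 − 12) − 0 = 0, and there is no ∂_3, so H_2 = 0.

(K is a triangulation of the real projective plane RP^2.)

H_0 ≅ Z,  H_1 ≅ Z/2Z,  H_2 = 0.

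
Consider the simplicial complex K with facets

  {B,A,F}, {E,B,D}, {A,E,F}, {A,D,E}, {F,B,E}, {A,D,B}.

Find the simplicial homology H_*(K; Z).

H_0 = Z,  H_1 = 0,  H_2 = Z.

K has 5 vertices, 9 edges, 6 triangles.
rank ∂_0 = 0, rank ∂_1 = 4 ⇒ b_0 = 5 − 0 − 4 = 1; all invariant factors of ∂_1 are 1 so no torsion. So H_0 = Z.
rank ∂_1 = 4, rank ∂_2 = 5 ⇒ b_1 = 9 − 4 − 5 = 0; all invariant factors of ∂_2 are 1 so no torsion. So H_1 = 0.
rank ∂_2 = 5, rank ∂_3 = 0 ⇒ b_2 = 6 − 5 − 0 = 1. So H_2 = Z.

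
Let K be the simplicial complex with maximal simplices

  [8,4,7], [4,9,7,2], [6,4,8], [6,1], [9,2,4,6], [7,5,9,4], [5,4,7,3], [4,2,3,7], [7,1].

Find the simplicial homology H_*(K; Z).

Order the vertices as 1 < 2 < 3 < 4 < 5 < 6 < 7 < 8 < 9. Listing each simplex with vertices in this order, K has dimension 3 with simplices:

  0-simplices (9): [1], [2], [3], [4], [5], [6], [7], [8], [9]
  1-simplices (21): [1,6], [1,7], [2,3], [2,4], [2,6], [2,7], [2,9], [3,4], [3,5], [3,7], [4,5], [4,6], [4,7], [4,8], [4,9], [5,7], [5,9], [6,8], [6,9], [7,8], [7,9]
  2-simplices (17): [2,3,4], [2,3,7], [2,4,6], [2,4,7], [2,4,9], [2,6,9], [2,7,9], [3,4,5], [3,4,7], [3,5,7], [4,5,7], [4,5,9], [4,6,8], [4,6,9], [4,7,8], [4,7,9], [5,7,9]
  3-simplices (5): [2,3,4,7], [2,4,6,9], [2,4,7,9], [3,4,5,7], [4,5,7,9]

so the chain groups are C_0 ≅ Z^9, C_1 ≅ Z^21, C_2 ≅ Z^17, C_3 ≅ Z^5.

Boundary ∂_1: C_1 → C_0 sends each edge [p,q] (with p < q) to q − p. For instance
  ∂[3,7] = [7] − [3].
This gives a 9×21 integer matrix of rank 8; reducing to Smith normal form yields diagonal entries (1,1,1,1,1,1,1,1).

∂_2: C_2 → C_1 maps a triangle to the signed sum of its edges. For instance
  ∂[4,7,8] = [7,8] − [4,8] + [4,7],
  ∂[3,4,7] = [4,7] − [3,7] + [3,4].
As a 21×17 matrix over Z this has rank 12, with invariant factors (1,1,1,1,1,1,1,1,1,1,1,1).

Boundary ∂_3: C_3 → C_2 sends each 3-simplex σ to the alternating sum Σ_i (−1)^i (σ with its i-th vertex removed). For instance
  ∂[2,4,6,9] = [4,6,9] − [2,6,9] + [2,4,9] − [2,4,6],
  ∂[3,4,5,7] = [4,5,7] − [3,5,7] + [3,4,7] − [3,4,5].
The resulting 17×5 matrix has rank 5, and its Smith normal form has invariant factors (1,1,1,1,1).

Reading off H_k = ker ∂_k / im ∂_{k+1}:

  H_0: rank C_0 − rank ∂_1 = 9 − 8 = 1, and the invariant factors of ∂_1 are all 1, so H_0 = Z.
  H_1: rank ker ∂_1 − rank ∂_2 = (21 − 8) − 12 = 1, and the invariant factors of ∂_2 are all 1, so H_1 = Z.
  H_2: rank ker ∂_2 − rank ∂_3 = (17 − 12) − 5 = 0, and the invariant factors of ∂_3 are all 1, so H_2 = 0.
  H_3: rank ker ∂_3 − rank ∂_4 = (5 − 5) − 0 = 0, and there is no ∂_4, so H_3 = 0.

As a check, the Euler characteristic is 9 − 21 + 17 − 5 = 0, which agrees with 1 − 1 + 0 − 0 = 0.

H_0 = Z,  H_1 = Z,  H_2 = 0,  H_3 = 0.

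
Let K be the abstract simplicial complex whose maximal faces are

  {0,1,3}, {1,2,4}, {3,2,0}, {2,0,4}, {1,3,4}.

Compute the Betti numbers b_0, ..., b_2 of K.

b_0 = 1, b_1 = 1, b_2 = 0.

Take the total order 0 < 1 < 2 < 3 < 4 on the vertex set. Then K (dimension 2) consists of the simplices:

  0-simplices (5): [0], [1], [2], [3], [4]
  1-simplices (10): [0,1], [0,2], [0,3], [0,4], [1,2], [1,3], [1,4], [2,3], [2,4], [3,4]
  2-simplices (5): [0,1,3], [0,2,3], [0,2,4], [1,2,4], [1,3,4]

giving chain groups C_0 ≅ Z^5, C_1 ≅ Z^10, C_2 ≅ Z^5.

∂_1: C_1 → C_0 sends each edge [p,q] (with p < q) to q − p.
The 5×10 boundary matrix has rank 4 and Smith normal form diag(1,1,1,1).

The boundary map ∂_2: C_2 → C_1 maps a triangle to the signed sum of its edges. For instance
  ∂[1,3,4] = [3,4] − [1,4] + [1,3],
  ∂[0,1,3] = [1,3] − [0,3] + [0,1].
As a 10×5 matrix over Z this has rank 5, with invariant factors (1,1,1,1,1).

Reading off H_k = ker ∂_k / im ∂_{k+1}:

  H_0: rank C_0 − rank ∂_1 = 5 − 4 = 1, and the invariant factors of ∂_1 are all 1, so H_0 ≅ Z.
  H_1: rank ker ∂_1 − rank ∂_2 = (10 − 4) − 5 = 1, and the invariant factors of ∂_2 are all 1, so H_1 ≅ Z.
  H_2: rank ker ∂_2 − rank ∂_3 = (5 − 5) − 0 = 0, and there is no ∂_3, so H_2 ≅ 0.

As a check, the Euler characteristic is 5 − 10 + 5 = 0, which agrees with 1 − 1 + 0 = 0.

Hence the Betti numbers are b_0 = 1, b_1 = 1, b_2 = 0.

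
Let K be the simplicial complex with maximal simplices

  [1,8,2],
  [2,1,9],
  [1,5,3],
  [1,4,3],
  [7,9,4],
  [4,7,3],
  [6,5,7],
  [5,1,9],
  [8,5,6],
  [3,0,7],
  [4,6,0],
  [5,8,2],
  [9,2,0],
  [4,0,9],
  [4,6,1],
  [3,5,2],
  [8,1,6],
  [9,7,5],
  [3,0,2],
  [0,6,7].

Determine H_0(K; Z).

We work with the vertex ordering 0 < 1 < 2 < 3 < 4 < 5 < 6 < 7 < 8 < 9. The simplices of K, each written with vertices in increasing order, are:

  0-simplices (10): [0], [1], [2], [3], [4], [5], [6], [7], [8], [9]
  1-simplices (30): (30 of them)
  2-simplices (20): (20 of them)

so the chain groups are C_0 ≅ Z^10, C_1 ≅ Z^30, C_2 ≅ Z^20.

Boundary ∂_1: C_1 → C_0 is given by ∂[p,q] = [q] − [p]. For instance
  ∂[0,4] = [4] − [0].
The 10×30 boundary matrix has rank 9 and Smith normal form diag(1,1,1,1,1,1,1,1,1).

∂_2: C_2 → C_1 acts by ∂[p,q,r] = [q,r] − [p,r] + [p,q]. For instance
  ∂[1,6,8] = [6,8] − [1,8] + [1,6],
  ∂[1,3,4] = [3,4] − [1,4] + [1,3].
This gives a 30×20 integer matrix of rank 20; reducing to Smith normal form yields diagonal entries (1,1,1,1,1,1,1,1,1,1,1,1,1,1,1,1,1,1,1,2).

Computing H_k = (kernel of ∂_k) / (image of ∂_{k+1}):

  H_0: rank C_0 − rank ∂_1 = 10 − 9 = 1, and the invariant factors of ∂_1 are all 1, so H_0 = Z.

(K is a triangulation of the Klein bottle.)

H_0 = Z.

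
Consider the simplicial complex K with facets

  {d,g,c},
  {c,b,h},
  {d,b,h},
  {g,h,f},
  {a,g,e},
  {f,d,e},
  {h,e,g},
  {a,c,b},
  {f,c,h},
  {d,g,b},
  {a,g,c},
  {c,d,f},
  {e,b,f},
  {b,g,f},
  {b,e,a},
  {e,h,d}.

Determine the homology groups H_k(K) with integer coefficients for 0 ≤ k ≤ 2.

Order the vertices as a < b < c < d < e < f < g < h. Listing each simplex with vertices in this order, K has dimension 2 with simplices:

  0-simplices (8): a, b, c, d, e, f, g, h
  1-simplices (24): ab, ac, ae, ag, bc, bd, be, bf, bg, bh, cd, cf, cg, ch, de, df, dg, dh, ef, eg, eh, fg, fh, gh
  2-simplices (16): abc, abe, acg, aeg, bch, bdg, bdh, bef, bfg, cdf, cdg, cfh, def, deh, egh, fgh

Hence C_0 ≅ Z^8, C_1 ≅ Z^24, C_2 ≅ Z^16.

The boundary map ∂_1: C_1 → C_0 sends each edge [p,q] (with p < q) to q − p. For instance
  ∂dh = h − d.
As a 8×24 matrix over Z this has rank 7, with invariant factors (1,1,1,1,1,1,1).

∂_2: C_2 → C_1 maps a triangle to the signed sum of its edges. For instance
  ∂cdf = df − cf + cd,
  ∂def = ef − df + de.
The resulting 24×16 matrix has rank 15, and its Smith normal form has invariant factors (1,1,1,1,1,1,1,1,1,1,1,1,1,1,1).

Now H_k = ker ∂_k / im ∂_{k+1}, so:

  H_0: rank C_0 − rank ∂_1 = 8 − 7 = 1, and the invariant factors of ∂_1 are all 1, so H_0 = Z.
  H_1: rank ker ∂_1 − rank ∂_2 = (24 − 7) − 15 = 2, and the invariant factors of ∂_2 are all 1, so H_1 = Z^2.
  H_2: rank ker ∂_2 − rank ∂_3 = (16 − 15) − 0 = 1, and there is no ∂_3, so H_2 = Z.

H_0 = Z,  H_1 = Z^2,  H_2 = Z.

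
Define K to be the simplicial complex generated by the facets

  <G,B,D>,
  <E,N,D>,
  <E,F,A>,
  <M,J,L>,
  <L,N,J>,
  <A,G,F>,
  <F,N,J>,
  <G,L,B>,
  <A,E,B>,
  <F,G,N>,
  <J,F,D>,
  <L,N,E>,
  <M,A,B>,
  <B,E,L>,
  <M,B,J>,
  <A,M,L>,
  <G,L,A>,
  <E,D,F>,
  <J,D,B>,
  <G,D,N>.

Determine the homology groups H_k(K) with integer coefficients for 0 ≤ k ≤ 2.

Take the total order A < B < D < E < F < G < J < L < M < N on the vertex set. Then K (dimension 2) consists of the simplices:

  0-simplices (10): A, B, D, E, F, G, J, L, M, N
  1-simplices (30): AB, AE, AF, AG, AL, AM, BD, BE, BG, BJ, BL, BM, DE, DF, DG, DJ, DN, EF, EL, EN, FG, FJ, FN, GL, GN, JL, JM, JN, LM, LN
  2-simplices (20): ABE, ABM, AEF, AFG, AGL, ALM, BDG, BDJ, BEL, BGL, BJM, DEF, DEN, DFJ, DGN, ELN, FGN, FJN, JLM, JLN

Hence C_0 ≅ Z^10, C_1 ≅ Z^30, C_2 ≅ Z^20.

∂_1: C_1 → C_0 sends each edge [p,q] (with p < q) to q − p. For instance
  ∂FG = G − F.
This gives a 10×30 integer matrix of rank 9; reducing to Smith normal form yields diagonal entries (1,1,1,1,1,1,1,1,1).

The boundary map ∂_2: C_2 → C_1 sends each 2-simplex [p,q,r] to [q,r] − [p,r] + [p,q]. For instance
  ∂BJM = JM − BM + BJ,
  ∂ABE = BE − AE + AB.
This gives a 30×20 integer matrix of rank 20; reducing to Smith normal form yields diagonal entries (1,1,1,1,1,1,1,1,1,1,1,1,1,1,1,1,1,1,1,2).

From H_k ≅ ker(∂_k) / im(∂_{k+1}) we obtain:

  H_0: rank C_0 − rank ∂_1 = 10 − 9 = 1, and the invariant factors of ∂_1 are all 1, so H_0 ≅ Z.
  H_1: rank ker ∂_1 − rank ∂_2 = (30 − 9) − 20 = 1, and ∂_2 has invariant factor 2 > 1, so H_1 ≅ Z ⊕ Z/2.
  H_2: rank ker ∂_2 − rank ∂_3 = (20 − 20) − 0 = 0, and there is no ∂_3, so H_2 ≅ 0.

(K is a triangulation of the Klein bottle.)

H_0 = Z,  H_1 = Z ⊕ Z/2,  H_2 = 0.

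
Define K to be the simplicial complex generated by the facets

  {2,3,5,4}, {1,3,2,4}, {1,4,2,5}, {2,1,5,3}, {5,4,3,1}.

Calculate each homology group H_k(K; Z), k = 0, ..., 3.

Fix the vertex order 1 < 2 < 3 < 4 < 5 and write every simplex with vertices in increasing order. Then dim K = 3 and the simplices of K are:

  0-simplices (5): [1], [2], [3], [4], [5]
  1-simplices (10): [1,2], [1,3], [1,4], [1,5], [2,3], [2,4], [2,5], [3,4], [3,5], [4,5]
  2-simplices (10): [1,2,3], [1,2,4], [1,2,5], [1,3,4], [1,3,5], [1,4,5], [2,3,4], [2,3,5], [2,4,5], [3,4,5]
  3-simplices (5): [1,2,3,4], [1,2,3,5], [1,2,4,5], [1,3,4,5], [2,3,4,5]

so the chain groups are C_0 ≅ Z^5, C_1 ≅ Z^10, C_2 ≅ Z^10, C_3 ≅ Z^5.

The boundary map ∂_1: C_1 → C_0 maps an edge to its endpoints' difference, ∂[p,q] = q − p. For instance
  ∂[1,2] = [2] − [1].
As a 5×10 matrix over Z this has rank 4, with invariant factors (1,1,1,1).

The boundary map ∂_2: C_2 → C_1 maps a triangle to the signed sum of its edges. For instance
  ∂[2,3,5] = [3,5] − [2,5] + [2,3],
  ∂[1,2,5] = [2,5] − [1,5] + [1,2].
As a 10×10 matrix over Z this has rank 6, with invariant factors (1,1,1,1,1,1).

Boundary ∂_3: C_3 → C_2 sends each 3-simplex σ to the alternating sum Σ_i (−1)^i (σ with its i-th vertex removed). For instance
  ∂[1,2,3,5] = [2,3,5] − [1,3,5] + [1,2,5] − [1,2,3],
  ∂[2,3,4,5] = [3,4,5] − [2,4,5] + [2,3,5] − [2,3,4].
This gives a 10×5 integer matrix of rank 4; reducing to Smith normal form yields diagonal entries (1,1,1,1).

Now H_k = ker ∂_k / im ∂_{k+1}, so:

  H_0: rank C_0 − rank ∂_1 = 5 − 4 = 1, and the invariant factors of ∂_1 are all 1, so H_0 ≅ Z.
  H_1: rank ker ∂_1 − rank ∂_2 = (10 − 4) − 6 = 0, and the invariant factors of ∂_2 are all 1, so H_1 ≅ 0.
  H_2: rank ker ∂_2 − rank ∂_3 = (10 − 6) − 4 = 0, and the invariant factors of ∂_3 are all 1, so H_2 ≅ 0.
  H_3: rank ker ∂_3 − rank ∂_4 = (5 − 4) − 0 = 1, and there is no ∂_4, so H_3 ≅ Z.

H_0 = Z,  H_1 = 0,  H_2 = 0,  H_3 = Z.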